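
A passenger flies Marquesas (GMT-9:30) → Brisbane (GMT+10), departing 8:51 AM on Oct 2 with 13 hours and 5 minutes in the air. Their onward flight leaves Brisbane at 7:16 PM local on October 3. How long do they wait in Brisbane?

Convert departure to UTC: 8:51 AM + 9:30 = 6:21 PM UTC on Oct 2.
Add 13 hours and 5 minutes flight time → 7:26 AM UTC (Oct 3).
Brisbane is UTC+10:00, so local arrival = 7:26 AM + 10:00 = 5:26 PM on Oct 3.
Layover = 7:16 PM − 5:26 PM = 1 hour 50 minutes.

1 hour 50 minutes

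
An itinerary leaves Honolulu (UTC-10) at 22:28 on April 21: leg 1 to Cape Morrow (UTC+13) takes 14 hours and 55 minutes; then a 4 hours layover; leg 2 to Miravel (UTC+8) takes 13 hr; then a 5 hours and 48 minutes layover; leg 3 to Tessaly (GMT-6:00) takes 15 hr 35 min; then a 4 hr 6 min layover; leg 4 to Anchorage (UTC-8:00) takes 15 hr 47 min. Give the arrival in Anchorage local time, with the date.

01:39 on April 25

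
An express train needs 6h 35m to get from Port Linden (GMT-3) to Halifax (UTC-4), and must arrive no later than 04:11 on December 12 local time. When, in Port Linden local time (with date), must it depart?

Target arrival in UTC: 04:11 + 4:00 = 08:11 on Dec 12.
Subtract 6 hours 35 minutes → departure 01:36 UTC on Dec 12.
Port Linden is UTC−3:00: 01:36 − 3:00 = 22:36 on Dec 11.

22:36 on Dec 11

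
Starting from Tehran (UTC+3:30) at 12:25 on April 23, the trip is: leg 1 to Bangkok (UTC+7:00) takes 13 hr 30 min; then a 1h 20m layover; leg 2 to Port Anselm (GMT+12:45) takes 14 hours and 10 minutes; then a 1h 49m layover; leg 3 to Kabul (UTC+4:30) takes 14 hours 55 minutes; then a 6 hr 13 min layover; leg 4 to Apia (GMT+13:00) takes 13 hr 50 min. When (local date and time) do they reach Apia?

Convert departure to UTC: 12:25 − 3:30 = 08:55 UTC on Apr 23.
Add 13 hours 30 minutes leg 1 → 22:25 UTC.
Add 1 hour 20 minutes layover in Bangkok → 23:45 UTC.
Add 14 hours 10 minutes leg 2 → 13:55 UTC (Apr 24).
Add 1 hour and 49 minutes layover in Port Anselm → 15:44 UTC.
Add 14 hours and 55 minutes leg 3 → 06:39 UTC (Apr 25).
Add 6 hours and 13 minutes layover in Kabul → 12:52 UTC.
Add 13 hours and 50 minutes leg 4 → 02:42 UTC (Apr 26).
Apia is UTC+13:00, so local arrival = 02:42 + 13:00 = 15:42 on Apr 26.

15:42 on April 26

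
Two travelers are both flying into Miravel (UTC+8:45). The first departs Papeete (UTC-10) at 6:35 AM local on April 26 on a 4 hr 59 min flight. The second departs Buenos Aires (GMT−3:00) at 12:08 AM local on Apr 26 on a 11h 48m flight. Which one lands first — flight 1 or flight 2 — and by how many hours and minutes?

Flight 1 in UTC: 6:35 AM + 10:00 = 4:35 PM on Apr 26.
+4 hours 59 minutes → arrive 9:34 PM UTC on Apr 26.
Flight 2 in UTC: 12:08 AM + 3:00 = 3:08 AM on Apr 26.
+11 hours 48 minutes → arrive 2:56 PM UTC on Apr 26.
Flight 2 lands earlier by 6 hours 38 minutes.

the second, by 6 hours 38 minutes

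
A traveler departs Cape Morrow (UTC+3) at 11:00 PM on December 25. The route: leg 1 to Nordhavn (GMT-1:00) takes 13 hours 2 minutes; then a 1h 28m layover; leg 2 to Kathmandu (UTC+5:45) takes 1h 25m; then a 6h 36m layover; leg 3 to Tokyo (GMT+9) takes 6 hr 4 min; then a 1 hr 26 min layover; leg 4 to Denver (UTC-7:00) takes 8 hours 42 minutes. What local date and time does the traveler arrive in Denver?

3:43 AM on December 27

Convert departure to UTC: 11:00 PM − 3:00 = 8:00 PM UTC on Dec 25.
Add 13 hours 2 minutes leg 1 → 9:02 AM UTC (Dec 26).
Add 1 hour and 28 minutes layover in Nordhavn → 10:30 AM UTC.
Add 1 hour 25 minutes leg 2 → 11:55 AM UTC.
Add 6 hours and 36 minutes layover in Kathmandu → 6:31 PM UTC.
Add 6 hours 4 minutes leg 3 → 12:35 AM UTC (Dec 27).
Add 1 hour and 26 minutes layover in Tokyo → 2:01 AM UTC.
Add 8 hours 42 minutes leg 4 → 10:43 AM UTC.
Denver is UTC−7:00, so local arrival = 10:43 AM − 7:00 = 3:43 AM on Dec 27.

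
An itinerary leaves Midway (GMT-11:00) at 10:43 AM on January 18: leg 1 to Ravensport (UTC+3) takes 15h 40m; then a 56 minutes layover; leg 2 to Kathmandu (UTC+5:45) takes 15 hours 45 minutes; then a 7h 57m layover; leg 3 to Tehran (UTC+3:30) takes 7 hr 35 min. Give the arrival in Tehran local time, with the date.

Convert departure to UTC: 10:43 AM + 11:00 = 9:43 PM UTC on Jan 18.
Add 15 hours 40 minutes leg 1 → 1:23 PM UTC (Jan 19).
Add 56 minutes layover in Ravensport → 2:19 PM UTC.
Add 15 hours and 45 minutes leg 2 → 6:04 AM UTC (Jan 20).
Add 7 hours and 57 minutes layover in Kathmandu → 2:01 PM UTC.
Add 7 hours and 35 minutes leg 3 → 9:36 PM UTC.
Tehran is UTC+3:30, so local arrival = 9:36 PM + 3:30 = 1:06 AM on Jan 21.

1:06 AM on Jan 21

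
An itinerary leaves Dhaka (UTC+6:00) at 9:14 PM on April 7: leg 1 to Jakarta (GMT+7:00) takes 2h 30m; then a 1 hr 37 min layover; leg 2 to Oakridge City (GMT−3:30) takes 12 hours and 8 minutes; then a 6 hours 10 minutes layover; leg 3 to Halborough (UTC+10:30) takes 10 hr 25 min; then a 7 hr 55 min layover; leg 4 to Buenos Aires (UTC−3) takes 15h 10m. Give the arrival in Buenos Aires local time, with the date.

8:09 PM on April 9

Convert departure to UTC: 9:14 PM − 6:00 = 3:14 PM UTC on Apr 7.
Add 2 hours and 30 minutes leg 1 → 5:44 PM UTC.
Add 1 hour 37 minutes layover in Jakarta → 7:21 PM UTC.
Add 12 hours 8 minutes leg 2 → 7:29 AM UTC (Apr 8).
Add 6 hours and 10 minutes layover in Oakridge City → 1:39 PM UTC.
Add 10 hours and 25 minutes leg 3 → 12:04 AM UTC (Apr 9).
Add 7 hours and 55 minutes layover in Halborough → 7:59 AM UTC.
Add 15 hours and 10 minutes leg 4 → 11:09 PM UTC.
Buenos Aires is UTC−3:00, so local arrival = 11:09 PM − 3:00 = 8:09 PM on Apr 9.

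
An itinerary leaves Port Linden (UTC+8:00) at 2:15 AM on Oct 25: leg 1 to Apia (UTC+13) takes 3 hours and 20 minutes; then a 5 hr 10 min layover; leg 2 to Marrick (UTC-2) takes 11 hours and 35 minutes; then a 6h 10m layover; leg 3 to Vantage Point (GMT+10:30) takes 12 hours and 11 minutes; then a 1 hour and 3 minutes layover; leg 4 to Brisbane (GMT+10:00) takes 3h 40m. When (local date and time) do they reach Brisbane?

11:24 PM on October 26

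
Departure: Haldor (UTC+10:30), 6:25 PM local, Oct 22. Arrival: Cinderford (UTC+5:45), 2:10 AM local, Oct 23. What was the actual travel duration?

Departure in UTC: 6:25 PM − 10:30 = 7:55 AM on Oct 22.
Arrival in UTC: 2:10 AM − 5:45 = 8:25 PM on Oct 22.
Elapsed = 8:25 PM − 7:55 AM = 12 hours 30 minutes.

12 hours 30 minutes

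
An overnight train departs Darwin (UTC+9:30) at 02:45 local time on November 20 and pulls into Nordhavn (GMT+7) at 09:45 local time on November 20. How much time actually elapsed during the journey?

9 hours 30 minutes

Departure in UTC: 02:45 − 9:30 = 17:15 on Nov 19.
Arrival in UTC: 09:45 − 7:00 = 02:45 on Nov 20.
Elapsed = 02:45 − 17:15 (+1 day) = 9 hours 30 minutes.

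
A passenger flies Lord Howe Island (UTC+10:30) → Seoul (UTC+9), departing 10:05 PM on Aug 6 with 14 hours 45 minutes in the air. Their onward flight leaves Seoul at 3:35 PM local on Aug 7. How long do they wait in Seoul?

4 hours 15 minutes

Convert departure to UTC: 10:05 PM − 10:30 = 11:35 AM UTC on Aug 6.
Add 14 hours and 45 minutes flight time → 2:20 AM UTC (Aug 7).
Seoul is UTC+9:00, so local arrival = 2:20 AM + 9:00 = 11:20 AM on Aug 7.
Layover = 3:35 PM − 11:20 AM = 4 hours 15 minutes.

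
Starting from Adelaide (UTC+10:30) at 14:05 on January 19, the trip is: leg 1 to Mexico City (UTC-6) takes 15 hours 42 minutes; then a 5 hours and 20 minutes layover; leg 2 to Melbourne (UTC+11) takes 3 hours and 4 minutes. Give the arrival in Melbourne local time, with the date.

14:41 on January 20

Convert departure to UTC: 14:05 − 10:30 = 03:35 UTC on Jan 19.
Add 15 hours and 42 minutes leg 1 → 19:17 UTC.
Add 5 hours and 20 minutes layover in Mexico City → 00:37 UTC (Jan 20).
Add 3 hours 4 minutes leg 2 → 03:41 UTC.
Melbourne is UTC+11:00, so local arrival = 03:41 + 11:00 = 14:41 on Jan 20.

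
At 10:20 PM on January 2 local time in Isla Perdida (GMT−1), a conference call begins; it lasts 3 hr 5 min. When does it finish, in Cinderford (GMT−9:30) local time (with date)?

Convert start to UTC: 10:20 PM + 1:00 = 11:20 PM UTC on Jan 2.
Add 3 hours 5 minutes duration → 2:25 AM UTC (Jan 3).
Cinderford is UTC−9:30, so local end time = 2:25 AM − 9:30 = 4:55 PM on Jan 2.

4:55 PM on January 2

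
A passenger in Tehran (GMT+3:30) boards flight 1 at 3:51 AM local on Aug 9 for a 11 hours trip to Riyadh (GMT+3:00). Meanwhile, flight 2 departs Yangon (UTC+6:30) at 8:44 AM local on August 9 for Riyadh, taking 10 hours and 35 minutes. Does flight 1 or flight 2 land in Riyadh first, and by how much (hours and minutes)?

the first, by 1 hour 28 minutes

Flight 1 in UTC: 3:51 AM − 3:30 = 12:21 AM on Aug 9.
+11 hours → arrive 11:21 AM UTC on Aug 9.
Flight 2 in UTC: 8:44 AM − 6:30 = 2:14 AM on Aug 9.
+10 hours and 35 minutes → arrive 12:49 PM UTC on Aug 9.
Flight 1 lands earlier by 1 hour 28 minutes.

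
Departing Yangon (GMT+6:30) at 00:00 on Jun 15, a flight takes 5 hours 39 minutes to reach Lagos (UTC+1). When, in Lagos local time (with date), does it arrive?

00:09 on June 15

Convert departure to UTC: 00:00 − 6:30 = 17:30 UTC on Jun 14.
Add 5 hours and 39 minutes travel time → 23:09 UTC.
Lagos is UTC+1:00, so local arrival = 23:09 + 1:00 = 00:09 on Jun 15.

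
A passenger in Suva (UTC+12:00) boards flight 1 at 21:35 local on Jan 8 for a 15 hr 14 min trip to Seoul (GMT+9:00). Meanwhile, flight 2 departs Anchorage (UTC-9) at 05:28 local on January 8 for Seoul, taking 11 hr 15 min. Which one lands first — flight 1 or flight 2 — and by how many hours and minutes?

Flight 1 in UTC: 21:35 − 12:00 = 09:35 on Jan 8.
+15 hours 14 minutes → arrive 00:49 UTC on Jan 9.
Flight 2 in UTC: 05:28 + 9:00 = 14:28 on Jan 8.
+11 hours 15 minutes → arrive 01:43 UTC on Jan 9.
Flight 1 lands earlier by 54 minutes.

the first, by 54 minutes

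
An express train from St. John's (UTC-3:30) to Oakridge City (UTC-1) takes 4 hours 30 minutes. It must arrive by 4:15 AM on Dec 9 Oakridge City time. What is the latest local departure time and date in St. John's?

Target arrival in UTC: 4:15 AM + 1:00 = 5:15 AM on Dec 9.
Subtract 4 hours and 30 minutes → departure 12:45 AM UTC on Dec 9.
St. John's is UTC−3:30: 12:45 AM − 3:30 = 9:15 PM on Dec 8.

9:15 PM on Dec 8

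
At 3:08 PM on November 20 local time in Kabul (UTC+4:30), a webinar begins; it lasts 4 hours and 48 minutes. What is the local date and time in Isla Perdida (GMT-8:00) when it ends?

7:26 AM on Nov 20

Convert start to UTC: 3:08 PM − 4:30 = 10:38 AM UTC on Nov 20.
Add 4 hours 48 minutes duration → 3:26 PM UTC.
Isla Perdida is UTC−8:00, so local end time = 3:26 PM − 8:00 = 7:26 AM on Nov 20.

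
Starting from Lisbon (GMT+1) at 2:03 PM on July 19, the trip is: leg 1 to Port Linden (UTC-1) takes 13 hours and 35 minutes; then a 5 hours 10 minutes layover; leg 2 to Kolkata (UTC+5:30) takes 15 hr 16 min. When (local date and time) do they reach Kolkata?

4:34 AM on Jul 21

Convert departure to UTC: 2:03 PM − 1:00 = 1:03 PM UTC on Jul 19.
Add 13 hours and 35 minutes leg 1 → 2:38 AM UTC (Jul 20).
Add 5 hours and 10 minutes layover in Port Linden → 7:48 AM UTC.
Add 15 hours and 16 minutes leg 2 → 11:04 PM UTC.
Kolkata is UTC+5:30, so local arrival = 11:04 PM + 5:30 = 4:34 AM on Jul 21.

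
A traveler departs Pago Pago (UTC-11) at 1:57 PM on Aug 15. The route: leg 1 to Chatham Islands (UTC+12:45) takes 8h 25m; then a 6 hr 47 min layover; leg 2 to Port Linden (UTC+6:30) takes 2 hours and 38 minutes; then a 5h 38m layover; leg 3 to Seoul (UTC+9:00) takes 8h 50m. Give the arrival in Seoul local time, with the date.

Convert departure to UTC: 1:57 PM + 11:00 = 12:57 AM UTC on Aug 16.
Add 8 hours and 25 minutes leg 1 → 9:22 AM UTC.
Add 6 hours 47 minutes layover in Chatham Islands → 4:09 PM UTC.
Add 2 hours and 38 minutes leg 2 → 6:47 PM UTC.
Add 5 hours and 38 minutes layover in Port Linden → 12:25 AM UTC (Aug 17).
Add 8 hours and 50 minutes leg 3 → 9:15 AM UTC.
Seoul is UTC+9:00, so local arrival = 9:15 AM + 9:00 = 6:15 PM on Aug 17.

6:15 PM on Aug 17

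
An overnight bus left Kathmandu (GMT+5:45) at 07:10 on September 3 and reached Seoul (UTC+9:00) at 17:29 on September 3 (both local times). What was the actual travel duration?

7 hours 4 minutes

Departure in UTC: 07:10 − 5:45 = 01:25 on Sep 3.
Arrival in UTC: 17:29 − 9:00 = 08:29 on Sep 3.
Elapsed = 08:29 − 01:25 = 7 hours 4 minutes.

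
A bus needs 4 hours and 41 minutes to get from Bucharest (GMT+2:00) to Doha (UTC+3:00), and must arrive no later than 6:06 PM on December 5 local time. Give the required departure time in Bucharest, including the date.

12:25 PM on Dec 5

Target arrival in UTC: 6:06 PM − 3:00 = 3:06 PM on Dec 5.
Subtract 4 hours and 41 minutes → departure 10:25 AM UTC on Dec 5.
Bucharest is UTC+2:00: 10:25 AM + 2:00 = 12:25 PM on Dec 5.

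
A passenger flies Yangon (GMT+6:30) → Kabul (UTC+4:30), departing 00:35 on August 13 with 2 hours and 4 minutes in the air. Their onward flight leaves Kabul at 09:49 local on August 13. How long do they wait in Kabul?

Convert departure to UTC: 00:35 − 6:30 = 18:05 UTC on Aug 12.
Add 2 hours 4 minutes flight time → 20:09 UTC.
Kabul is UTC+4:30, so local arrival = 20:09 + 4:30 = 00:39 on Aug 13.
Layover = 09:49 − 00:39 = 9 hours 10 minutes.

9 hours 10 minutes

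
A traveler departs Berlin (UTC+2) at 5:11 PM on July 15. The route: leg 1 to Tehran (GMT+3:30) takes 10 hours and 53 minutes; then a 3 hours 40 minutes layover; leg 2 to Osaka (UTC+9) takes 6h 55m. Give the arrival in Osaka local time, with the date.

Convert departure to UTC: 5:11 PM − 2:00 = 3:11 PM UTC on Jul 15.
Add 10 hours 53 minutes leg 1 → 2:04 AM UTC (Jul 16).
Add 3 hours and 40 minutes layover in Tehran → 5:44 AM UTC.
Add 6 hours 55 minutes leg 2 → 12:39 PM UTC.
Osaka is UTC+9:00, so local arrival = 12:39 PM + 9:00 = 9:39 PM on Jul 16.

9:39 PM on Jul 16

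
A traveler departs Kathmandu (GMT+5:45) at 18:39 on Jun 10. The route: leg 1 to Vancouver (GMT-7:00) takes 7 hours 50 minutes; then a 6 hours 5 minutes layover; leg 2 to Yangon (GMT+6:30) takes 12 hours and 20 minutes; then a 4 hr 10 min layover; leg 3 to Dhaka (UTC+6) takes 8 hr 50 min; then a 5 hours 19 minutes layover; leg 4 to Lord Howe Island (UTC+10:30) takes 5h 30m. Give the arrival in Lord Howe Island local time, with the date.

01:28 on Jun 13

Convert departure to UTC: 18:39 − 5:45 = 12:54 UTC on Jun 10.
Add 7 hours and 50 minutes leg 1 → 20:44 UTC.
Add 6 hours and 5 minutes layover in Vancouver → 02:49 UTC (Jun 11).
Add 12 hours and 20 minutes leg 2 → 15:09 UTC.
Add 4 hours 10 minutes layover in Yangon → 19:19 UTC.
Add 8 hours and 50 minutes leg 3 → 04:09 UTC (Jun 12).
Add 5 hours 19 minutes layover in Dhaka → 09:28 UTC.
Add 5 hours 30 minutes leg 4 → 14:58 UTC.
Lord Howe Island is UTC+10:30, so local arrival = 14:58 + 10:30 = 01:28 on Jun 13.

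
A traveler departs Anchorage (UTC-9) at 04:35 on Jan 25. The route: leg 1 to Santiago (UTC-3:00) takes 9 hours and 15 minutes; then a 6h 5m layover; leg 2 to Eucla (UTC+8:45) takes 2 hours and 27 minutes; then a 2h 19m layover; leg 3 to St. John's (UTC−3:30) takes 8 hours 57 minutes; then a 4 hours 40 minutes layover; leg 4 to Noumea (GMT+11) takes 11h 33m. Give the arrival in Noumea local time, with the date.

Convert departure to UTC: 04:35 + 9:00 = 13:35 UTC on Jan 25.
Add 9 hours and 15 minutes leg 1 → 22:50 UTC.
Add 6 hours 5 minutes layover in Santiago → 04:55 UTC (Jan 26).
Add 2 hours and 27 minutes leg 2 → 07:22 UTC.
Add 2 hours and 19 minutes layover in Eucla → 09:41 UTC.
Add 8 hours 57 minutes leg 3 → 18:38 UTC.
Add 4 hours and 40 minutes layover in St. John's → 23:18 UTC.
Add 11 hours 33 minutes leg 4 → 10:51 UTC (Jan 27).
Noumea is UTC+11:00, so local arrival = 10:51 + 11:00 = 21:51 on Jan 27.

21:51 on January 27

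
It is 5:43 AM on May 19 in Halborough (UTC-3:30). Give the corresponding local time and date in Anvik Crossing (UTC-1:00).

8:13 AM on May 19

Anvik Crossing is 2:30 ahead of Halborough.
Shift by the zone difference: 5:43 AM + 2:30 = 8:13 AM on May 19 in Anvik Crossing.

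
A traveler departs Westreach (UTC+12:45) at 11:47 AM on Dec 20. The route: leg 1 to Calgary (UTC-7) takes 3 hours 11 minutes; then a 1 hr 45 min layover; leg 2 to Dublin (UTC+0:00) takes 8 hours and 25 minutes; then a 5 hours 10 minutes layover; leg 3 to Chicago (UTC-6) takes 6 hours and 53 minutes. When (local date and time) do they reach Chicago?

6:26 PM on December 20

Convert departure to UTC: 11:47 AM − 12:45 = 11:02 PM UTC on Dec 19.
Add 3 hours and 11 minutes leg 1 → 2:13 AM UTC (Dec 20).
Add 1 hour and 45 minutes layover in Calgary → 3:58 AM UTC.
Add 8 hours 25 minutes leg 2 → 12:23 PM UTC.
Add 5 hours 10 minutes layover in Dublin → 5:33 PM UTC.
Add 6 hours and 53 minutes leg 3 → 12:26 AM UTC (Dec 21).
Chicago is UTC−6:00, so local arrival = 12:26 AM − 6:00 = 6:26 PM on Dec 20.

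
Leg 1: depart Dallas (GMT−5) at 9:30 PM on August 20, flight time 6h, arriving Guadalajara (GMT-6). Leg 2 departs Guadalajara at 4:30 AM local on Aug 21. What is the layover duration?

2 hours

Convert departure to UTC: 9:30 PM + 5:00 = 2:30 AM UTC on Aug 21.
Add 6 hours flight time → 8:30 AM UTC.
Guadalajara is UTC−6:00, so local arrival = 8:30 AM − 6:00 = 2:30 AM on Aug 21.
Layover = 4:30 AM − 2:30 AM = 2 hours.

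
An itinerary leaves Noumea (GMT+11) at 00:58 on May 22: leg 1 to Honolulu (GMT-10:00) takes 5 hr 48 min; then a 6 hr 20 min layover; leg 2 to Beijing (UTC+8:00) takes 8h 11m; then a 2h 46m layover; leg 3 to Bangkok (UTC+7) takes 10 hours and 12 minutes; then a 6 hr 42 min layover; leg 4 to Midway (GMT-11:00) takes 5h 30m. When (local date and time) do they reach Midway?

Convert departure to UTC: 00:58 − 11:00 = 13:58 UTC on May 21.
Add 5 hours and 48 minutes leg 1 → 19:46 UTC.
Add 6 hours 20 minutes layover in Honolulu → 02:06 UTC (May 22).
Add 8 hours and 11 minutes leg 2 → 10:17 UTC.
Add 2 hours 46 minutes layover in Beijing → 13:03 UTC.
Add 10 hours and 12 minutes leg 3 → 23:15 UTC.
Add 6 hours and 42 minutes layover in Bangkok → 05:57 UTC (May 23).
Add 5 hours 30 minutes leg 4 → 11:27 UTC.
Midway is UTC−11:00, so local arrival = 11:27 − 11:00 = 00:27 on May 23.

00:27 on May 23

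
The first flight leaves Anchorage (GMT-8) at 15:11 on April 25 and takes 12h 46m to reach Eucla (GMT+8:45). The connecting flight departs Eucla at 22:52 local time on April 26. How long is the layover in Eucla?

Convert departure to UTC: 15:11 + 8:00 = 23:11 UTC on Apr 25.
Add 12 hours 46 minutes flight time → 11:57 UTC (Apr 26).
Eucla is UTC+8:45, so local arrival = 11:57 + 8:45 = 20:42 on Apr 26.
Layover = 22:52 − 20:42 = 2 hours 10 minutes.

2 hours 10 minutes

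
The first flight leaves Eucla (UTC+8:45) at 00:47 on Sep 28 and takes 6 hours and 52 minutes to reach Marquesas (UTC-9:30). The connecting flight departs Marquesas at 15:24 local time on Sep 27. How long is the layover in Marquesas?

Convert departure to UTC: 00:47 − 8:45 = 16:02 UTC on Sep 27.
Add 6 hours and 52 minutes flight time → 22:54 UTC.
Marquesas is UTC−9:30, so local arrival = 22:54 − 9:30 = 13:24 on Sep 27.
Layover = 15:24 − 13:24 = 2 hours.

2 hours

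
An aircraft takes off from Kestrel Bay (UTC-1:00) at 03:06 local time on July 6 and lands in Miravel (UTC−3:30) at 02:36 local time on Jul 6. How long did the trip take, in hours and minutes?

2 hours

Departure in UTC: 03:06 + 1:00 = 04:06 on Jul 6.
Arrival in UTC: 02:36 + 3:30 = 06:06 on Jul 6.
Elapsed = 06:06 − 04:06 = 2 hours.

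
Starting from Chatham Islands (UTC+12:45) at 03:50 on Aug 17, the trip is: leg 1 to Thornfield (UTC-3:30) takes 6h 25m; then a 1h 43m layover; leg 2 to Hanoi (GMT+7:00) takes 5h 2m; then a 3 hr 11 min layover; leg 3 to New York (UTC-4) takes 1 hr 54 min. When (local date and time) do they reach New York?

Convert departure to UTC: 03:50 − 12:45 = 15:05 UTC on Aug 16.
Add 6 hours and 25 minutes leg 1 → 21:30 UTC.
Add 1 hour and 43 minutes layover in Thornfield → 23:13 UTC.
Add 5 hours 2 minutes leg 2 → 04:15 UTC (Aug 17).
Add 3 hours and 11 minutes layover in Hanoi → 07:26 UTC.
Add 1 hour and 54 minutes leg 3 → 09:20 UTC.
New York is UTC−4:00, so local arrival = 09:20 − 4:00 = 05:20 on Aug 17.

05:20 on Aug 17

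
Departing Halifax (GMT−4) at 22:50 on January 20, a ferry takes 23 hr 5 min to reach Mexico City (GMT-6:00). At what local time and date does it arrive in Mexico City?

19:55 on January 21

Convert departure to UTC: 22:50 + 4:00 = 02:50 UTC on Jan 21.
Add 23 hours 5 minutes travel time → 01:55 UTC (Jan 22).
Mexico City is UTC−6:00, so local arrival = 01:55 − 6:00 = 19:55 on Jan 21.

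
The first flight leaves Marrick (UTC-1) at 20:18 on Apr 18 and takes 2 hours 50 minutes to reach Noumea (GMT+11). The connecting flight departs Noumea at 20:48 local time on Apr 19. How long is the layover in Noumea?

Convert departure to UTC: 20:18 + 1:00 = 21:18 UTC on Apr 18.
Add 2 hours and 50 minutes flight time → 00:08 UTC (Apr 19).
Noumea is UTC+11:00, so local arrival = 00:08 + 11:00 = 11:08 on Apr 19.
Layover = 20:48 − 11:08 = 9 hours 40 minutes.

9 hours 40 minutes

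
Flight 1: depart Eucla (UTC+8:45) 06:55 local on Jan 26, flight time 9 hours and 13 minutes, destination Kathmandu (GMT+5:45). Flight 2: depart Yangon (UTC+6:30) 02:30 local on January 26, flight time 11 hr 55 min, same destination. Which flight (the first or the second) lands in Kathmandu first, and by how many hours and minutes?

Flight 1 in UTC: 06:55 − 8:45 = 22:10 on Jan 25.
+9 hours 13 minutes → arrive 07:23 UTC on Jan 26.
Flight 2 in UTC: 02:30 − 6:30 = 20:00 on Jan 25.
+11 hours 55 minutes → arrive 07:55 UTC on Jan 26.
Flight 1 lands earlier by 32 minutes.

the first, by 32 minutes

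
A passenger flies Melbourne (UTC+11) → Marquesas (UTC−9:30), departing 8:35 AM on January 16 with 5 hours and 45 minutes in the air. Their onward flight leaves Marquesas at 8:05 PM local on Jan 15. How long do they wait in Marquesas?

2 hours 15 minutes

Convert departure to UTC: 8:35 AM − 11:00 = 9:35 PM UTC on Jan 15.
Add 5 hours 45 minutes flight time → 3:20 AM UTC (Jan 16).
Marquesas is UTC−9:30, so local arrival = 3:20 AM − 9:30 = 5:50 PM on Jan 15.
Layover = 8:05 PM − 5:50 PM = 2 hours 15 minutes.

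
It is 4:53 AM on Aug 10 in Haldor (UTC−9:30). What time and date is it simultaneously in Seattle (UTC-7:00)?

Seattle is 2:30 ahead of Haldor.
Shift by the zone difference: 4:53 AM + 2:30 = 7:23 AM on Aug 10 in Seattle.

7:23 AM on August 10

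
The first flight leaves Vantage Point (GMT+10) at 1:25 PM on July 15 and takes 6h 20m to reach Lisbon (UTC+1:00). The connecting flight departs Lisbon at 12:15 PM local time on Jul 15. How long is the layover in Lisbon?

Convert departure to UTC: 1:25 PM − 10:00 = 3:25 AM UTC on Jul 15.
Add 6 hours and 20 minutes flight time → 9:45 AM UTC.
Lisbon is UTC+1:00, so local arrival = 9:45 AM + 1:00 = 10:45 AM on Jul 15.
Layover = 12:15 PM − 10:45 AM = 1 hour 30 minutes.

1 hour 30 minutes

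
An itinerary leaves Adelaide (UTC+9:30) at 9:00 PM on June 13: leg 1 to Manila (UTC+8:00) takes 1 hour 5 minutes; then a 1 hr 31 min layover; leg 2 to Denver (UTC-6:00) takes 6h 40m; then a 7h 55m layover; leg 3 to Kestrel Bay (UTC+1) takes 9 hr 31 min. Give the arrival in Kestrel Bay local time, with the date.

3:12 PM on Jun 14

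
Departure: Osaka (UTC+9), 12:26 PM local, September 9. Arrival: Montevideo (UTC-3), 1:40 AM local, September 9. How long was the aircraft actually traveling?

1 hour 14 minutes

Departure in UTC: 12:26 PM − 9:00 = 3:26 AM on Sep 9.
Arrival in UTC: 1:40 AM + 3:00 = 4:40 AM on Sep 9.
Elapsed = 4:40 AM − 3:26 AM = 1 hour 14 minutes.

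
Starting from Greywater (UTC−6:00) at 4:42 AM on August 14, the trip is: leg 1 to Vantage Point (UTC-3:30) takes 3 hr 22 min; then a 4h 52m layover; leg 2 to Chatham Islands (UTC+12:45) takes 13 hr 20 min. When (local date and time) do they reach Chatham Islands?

Convert departure to UTC: 4:42 AM + 6:00 = 10:42 AM UTC on Aug 14.
Add 3 hours and 22 minutes leg 1 → 2:04 PM UTC.
Add 4 hours 52 minutes layover in Vantage Point → 6:56 PM UTC.
Add 13 hours 20 minutes leg 2 → 8:16 AM UTC (Aug 15).
Chatham Islands is UTC+12:45, so local arrival = 8:16 AM + 12:45 = 9:01 PM on Aug 15.

9:01 PM on August 15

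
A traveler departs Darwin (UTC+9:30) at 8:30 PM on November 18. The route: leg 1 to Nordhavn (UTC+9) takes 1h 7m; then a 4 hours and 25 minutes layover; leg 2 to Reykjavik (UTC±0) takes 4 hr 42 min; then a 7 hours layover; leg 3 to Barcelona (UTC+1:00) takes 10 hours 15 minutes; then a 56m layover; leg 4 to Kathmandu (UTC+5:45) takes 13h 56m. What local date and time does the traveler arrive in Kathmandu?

Convert departure to UTC: 8:30 PM − 9:30 = 11:00 AM UTC on Nov 18.
Add 1 hour and 7 minutes leg 1 → 12:07 PM UTC.
Add 4 hours and 25 minutes layover in Nordhavn → 4:32 PM UTC.
Add 4 hours and 42 minutes leg 2 → 9:14 PM UTC.
Add 7 hours layover in Reykjavik → 4:14 AM UTC (Nov 19).
Add 10 hours and 15 minutes leg 3 → 2:29 PM UTC.
Add 56 minutes layover in Barcelona → 3:25 PM UTC.
Add 13 hours and 56 minutes leg 4 → 5:21 AM UTC (Nov 20).
Kathmandu is UTC+5:45, so local arrival = 5:21 AM + 5:45 = 11:06 AM on Nov 20.

11:06 AM on November 20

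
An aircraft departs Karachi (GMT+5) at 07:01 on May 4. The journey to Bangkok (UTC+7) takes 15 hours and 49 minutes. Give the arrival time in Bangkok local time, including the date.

00:50 on May 5

Convert departure to UTC: 07:01 − 5:00 = 02:01 UTC on May 4.
Add 15 hours 49 minutes travel time → 17:50 UTC.
Bangkok is UTC+7:00, so local arrival = 17:50 + 7:00 = 00:50 on May 5.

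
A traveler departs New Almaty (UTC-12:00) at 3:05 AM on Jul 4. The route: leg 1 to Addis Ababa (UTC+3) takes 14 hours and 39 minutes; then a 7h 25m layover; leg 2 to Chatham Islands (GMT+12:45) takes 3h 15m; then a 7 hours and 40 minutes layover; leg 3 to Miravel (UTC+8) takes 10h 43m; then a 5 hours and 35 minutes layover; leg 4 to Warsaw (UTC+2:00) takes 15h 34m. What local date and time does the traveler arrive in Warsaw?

Convert departure to UTC: 3:05 AM + 12:00 = 3:05 PM UTC on Jul 4.
Add 14 hours 39 minutes leg 1 → 5:44 AM UTC (Jul 5).
Add 7 hours 25 minutes layover in Addis Ababa → 1:09 PM UTC.
Add 3 hours and 15 minutes leg 2 → 4:24 PM UTC.
Add 7 hours and 40 minutes layover in Chatham Islands → 12:04 AM UTC (Jul 6).
Add 10 hours and 43 minutes leg 3 → 10:47 AM UTC.
Add 5 hours and 35 minutes layover in Miravel → 4:22 PM UTC.
Add 15 hours 34 minutes leg 4 → 7:56 AM UTC (Jul 7).
Warsaw is UTC+2:00, so local arrival = 7:56 AM + 2:00 = 9:56 AM on Jul 7.

9:56 AM on Jul 7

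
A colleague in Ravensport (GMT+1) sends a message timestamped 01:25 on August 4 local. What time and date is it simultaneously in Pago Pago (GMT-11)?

13:25 on August 3

In UTC: 01:25 − 1:00 = 00:25 on Aug 4.
Pago Pago is UTC−11:00: 00:25 − 11:00 = 13:25 on Aug 3.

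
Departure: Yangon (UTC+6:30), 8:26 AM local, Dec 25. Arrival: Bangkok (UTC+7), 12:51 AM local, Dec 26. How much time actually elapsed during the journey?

Departure in UTC: 8:26 AM − 6:30 = 1:56 AM on Dec 25.
Arrival in UTC: 12:51 AM − 7:00 = 5:51 PM on Dec 25.
Elapsed = 5:51 PM − 1:56 AM = 15 hours 55 minutes.

15 hours 55 minutes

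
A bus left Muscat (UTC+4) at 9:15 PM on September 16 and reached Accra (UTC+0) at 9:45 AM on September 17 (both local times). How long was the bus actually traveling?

Departure in UTC: 9:15 PM − 4:00 = 5:15 PM on Sep 16.
Arrival is already UTC: 9:45 AM on Sep 17.
Elapsed = 9:45 AM − 5:15 PM (+1 day) = 16 hours 30 minutes.

16 hours 30 minutes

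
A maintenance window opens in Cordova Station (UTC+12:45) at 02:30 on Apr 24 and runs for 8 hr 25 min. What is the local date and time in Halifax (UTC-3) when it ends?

Convert start to UTC: 02:30 − 12:45 = 13:45 UTC on Apr 23.
Add 8 hours and 25 minutes duration → 22:10 UTC.
Halifax is UTC−3:00, so local end time = 22:10 − 3:00 = 19:10 on Apr 23.

19:10 on Apr 23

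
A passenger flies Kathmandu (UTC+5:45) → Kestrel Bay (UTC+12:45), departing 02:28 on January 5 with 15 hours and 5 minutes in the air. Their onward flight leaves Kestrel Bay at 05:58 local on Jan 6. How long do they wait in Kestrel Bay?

5 hours 25 minutes

Convert departure to UTC: 02:28 − 5:45 = 20:43 UTC on Jan 4.
Add 15 hours 5 minutes flight time → 11:48 UTC (Jan 5).
Kestrel Bay is UTC+12:45, so local arrival = 11:48 + 12:45 = 00:33 on Jan 6.
Layover = 05:58 − 00:33 = 5 hours 25 minutes.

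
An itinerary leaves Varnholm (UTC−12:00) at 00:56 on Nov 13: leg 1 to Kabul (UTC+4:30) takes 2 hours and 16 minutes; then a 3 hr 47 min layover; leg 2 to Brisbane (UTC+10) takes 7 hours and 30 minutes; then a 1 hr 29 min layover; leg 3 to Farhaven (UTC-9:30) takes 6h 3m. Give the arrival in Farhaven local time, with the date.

00:31 on November 14

Convert departure to UTC: 00:56 + 12:00 = 12:56 UTC on Nov 13.
Add 2 hours 16 minutes leg 1 → 15:12 UTC.
Add 3 hours 47 minutes layover in Kabul → 18:59 UTC.
Add 7 hours 30 minutes leg 2 → 02:29 UTC (Nov 14).
Add 1 hour 29 minutes layover in Brisbane → 03:58 UTC.
Add 6 hours 3 minutes leg 3 → 10:01 UTC.
Farhaven is UTC−9:30, so local arrival = 10:01 − 9:30 = 00:31 on Nov 14.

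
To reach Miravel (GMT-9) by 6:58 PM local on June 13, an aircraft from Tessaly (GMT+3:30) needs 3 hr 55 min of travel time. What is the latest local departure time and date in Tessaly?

3:33 AM on June 14

Target arrival in UTC: 6:58 PM + 9:00 = 3:58 AM on Jun 14.
Subtract 3 hours and 55 minutes → departure 12:03 AM UTC on Jun 14.
Tessaly is UTC+3:30: 12:03 AM + 3:30 = 3:33 AM on Jun 14.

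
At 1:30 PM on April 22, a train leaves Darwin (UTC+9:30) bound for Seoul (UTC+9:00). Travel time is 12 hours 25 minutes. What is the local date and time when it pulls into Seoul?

Convert departure to UTC: 1:30 PM − 9:30 = 4:00 AM UTC on Apr 22.
Add 12 hours 25 minutes travel time → 4:25 PM UTC.
Seoul is UTC+9:00, so local arrival = 4:25 PM + 9:00 = 1:25 AM on Apr 23.

1:25 AM on Apr 23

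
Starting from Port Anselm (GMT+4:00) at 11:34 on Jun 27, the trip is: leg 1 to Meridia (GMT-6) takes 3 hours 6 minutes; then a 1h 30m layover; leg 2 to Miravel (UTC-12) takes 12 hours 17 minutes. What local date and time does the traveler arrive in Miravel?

12:27 on Jun 27

Convert departure to UTC: 11:34 − 4:00 = 07:34 UTC on Jun 27.
Add 3 hours 6 minutes leg 1 → 10:40 UTC.
Add 1 hour 30 minutes layover in Meridia → 12:10 UTC.
Add 12 hours and 17 minutes leg 2 → 00:27 UTC (Jun 28).
Miravel is UTC−12:00, so local arrival = 00:27 − 12:00 = 12:27 on Jun 27.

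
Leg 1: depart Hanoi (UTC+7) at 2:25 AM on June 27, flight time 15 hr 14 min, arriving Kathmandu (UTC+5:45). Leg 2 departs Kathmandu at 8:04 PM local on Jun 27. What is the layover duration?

Convert departure to UTC: 2:25 AM − 7:00 = 7:25 PM UTC on Jun 26.
Add 15 hours 14 minutes flight time → 10:39 AM UTC (Jun 27).
Kathmandu is UTC+5:45, so local arrival = 10:39 AM + 5:45 = 4:24 PM on Jun 27.
Layover = 8:04 PM − 4:24 PM = 3 hours 40 minutes.

3 hours 40 minutes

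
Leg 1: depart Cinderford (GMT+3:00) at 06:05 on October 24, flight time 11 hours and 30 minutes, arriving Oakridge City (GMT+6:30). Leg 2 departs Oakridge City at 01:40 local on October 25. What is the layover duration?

4 hours 35 minutes

Convert departure to UTC: 06:05 − 3:00 = 03:05 UTC on Oct 24.
Add 11 hours and 30 minutes flight time → 14:35 UTC.
Oakridge City is UTC+6:30, so local arrival = 14:35 + 6:30 = 21:05 on Oct 24.
Layover = 01:40 − 21:05 (+1 day) = 4 hours 35 minutes.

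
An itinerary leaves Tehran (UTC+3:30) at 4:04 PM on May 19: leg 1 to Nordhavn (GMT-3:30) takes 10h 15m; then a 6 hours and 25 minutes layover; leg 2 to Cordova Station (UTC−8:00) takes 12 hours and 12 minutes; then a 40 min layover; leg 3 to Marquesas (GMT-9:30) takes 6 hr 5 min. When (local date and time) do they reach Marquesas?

2:41 PM on May 20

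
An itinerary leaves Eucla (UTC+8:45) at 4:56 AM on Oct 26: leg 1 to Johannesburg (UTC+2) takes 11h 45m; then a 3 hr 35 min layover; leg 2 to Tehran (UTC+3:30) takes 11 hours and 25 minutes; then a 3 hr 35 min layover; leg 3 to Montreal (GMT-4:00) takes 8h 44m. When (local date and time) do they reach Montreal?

Convert departure to UTC: 4:56 AM − 8:45 = 8:11 PM UTC on Oct 25.
Add 11 hours 45 minutes leg 1 → 7:56 AM UTC (Oct 26).
Add 3 hours and 35 minutes layover in Johannesburg → 11:31 AM UTC.
Add 11 hours and 25 minutes leg 2 → 10:56 PM UTC.
Add 3 hours 35 minutes layover in Tehran → 2:31 AM UTC (Oct 27).
Add 8 hours 44 minutes leg 3 → 11:15 AM UTC.
Montreal is UTC−4:00, so local arrival = 11:15 AM − 4:00 = 7:15 AM on Oct 27.

7:15 AM on Oct 27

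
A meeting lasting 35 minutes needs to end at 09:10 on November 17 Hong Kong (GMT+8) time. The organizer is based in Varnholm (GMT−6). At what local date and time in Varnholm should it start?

18:35 on November 16

Target end time in UTC: 09:10 − 8:00 = 01:10 on Nov 17.
Subtract 35 minutes → start 00:35 UTC on Nov 17.
Varnholm is UTC−6:00: 00:35 − 6:00 = 18:35 on Nov 16.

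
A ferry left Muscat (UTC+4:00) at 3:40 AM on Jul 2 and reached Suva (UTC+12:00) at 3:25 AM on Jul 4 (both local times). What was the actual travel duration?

39 hours 45 minutes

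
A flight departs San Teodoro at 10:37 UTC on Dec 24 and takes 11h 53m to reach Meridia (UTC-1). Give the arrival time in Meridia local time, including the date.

21:30 on December 24

Departure is given in UTC: 10:37 on Dec 24.
Add 11 hours 53 minutes → 22:30 UTC.
Meridia is UTC−1:00: 22:30 − 1:00 = 21:30 on Dec 24.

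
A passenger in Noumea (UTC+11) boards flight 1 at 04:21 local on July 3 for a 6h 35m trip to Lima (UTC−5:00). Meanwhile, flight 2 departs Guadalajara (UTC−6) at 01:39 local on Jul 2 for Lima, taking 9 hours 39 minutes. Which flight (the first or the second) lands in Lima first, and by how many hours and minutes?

the second, by 6 hours 38 minutes

Flight 1 in UTC: 04:21 − 11:00 = 17:21 on Jul 2.
+6 hours and 35 minutes → arrive 23:56 UTC on Jul 2.
Flight 2 in UTC: 01:39 + 6:00 = 07:39 on Jul 2.
+9 hours and 39 minutes → arrive 17:18 UTC on Jul 2.
Flight 2 lands earlier by 6 hours 38 minutes.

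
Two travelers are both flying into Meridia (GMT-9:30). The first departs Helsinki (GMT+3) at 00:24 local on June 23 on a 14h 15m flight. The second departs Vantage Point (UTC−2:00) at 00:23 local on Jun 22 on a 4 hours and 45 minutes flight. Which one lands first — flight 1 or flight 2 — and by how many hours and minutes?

the second, by 28 hours 31 minutes

Flight 1 in UTC: 00:24 − 3:00 = 21:24 on Jun 22.
+14 hours 15 minutes → arrive 11:39 UTC on Jun 23.
Flight 2 in UTC: 00:23 + 2:00 = 02:23 on Jun 22.
+4 hours and 45 minutes → arrive 07:08 UTC on Jun 22.
Flight 2 lands earlier by 28 hours 31 minutes.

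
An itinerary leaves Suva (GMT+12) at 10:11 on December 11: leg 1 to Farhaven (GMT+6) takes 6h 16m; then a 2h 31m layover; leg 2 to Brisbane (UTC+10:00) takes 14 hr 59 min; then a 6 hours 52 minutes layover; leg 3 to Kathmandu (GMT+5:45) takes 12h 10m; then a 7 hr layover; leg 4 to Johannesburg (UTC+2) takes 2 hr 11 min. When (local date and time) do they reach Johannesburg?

04:10 on December 13

Convert departure to UTC: 10:11 − 12:00 = 22:11 UTC on Dec 10.
Add 6 hours and 16 minutes leg 1 → 04:27 UTC (Dec 11).
Add 2 hours and 31 minutes layover in Farhaven → 06:58 UTC.
Add 14 hours 59 minutes leg 2 → 21:57 UTC.
Add 6 hours 52 minutes layover in Brisbane → 04:49 UTC (Dec 12).
Add 12 hours 10 minutes leg 3 → 16:59 UTC.
Add 7 hours layover in Kathmandu → 23:59 UTC.
Add 2 hours and 11 minutes leg 4 → 02:10 UTC (Dec 13).
Johannesburg is UTC+2:00, so local arrival = 02:10 + 2:00 = 04:10 on Dec 13.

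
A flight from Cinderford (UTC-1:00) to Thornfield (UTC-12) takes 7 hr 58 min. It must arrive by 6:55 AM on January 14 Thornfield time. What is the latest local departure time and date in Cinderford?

Target arrival in UTC: 6:55 AM + 12:00 = 6:55 PM on Jan 14.
Subtract 7 hours 58 minutes → departure 10:57 AM UTC on Jan 14.
Cinderford is UTC−1:00: 10:57 AM − 1:00 = 9:57 AM on Jan 14.

9:57 AM on Jan 14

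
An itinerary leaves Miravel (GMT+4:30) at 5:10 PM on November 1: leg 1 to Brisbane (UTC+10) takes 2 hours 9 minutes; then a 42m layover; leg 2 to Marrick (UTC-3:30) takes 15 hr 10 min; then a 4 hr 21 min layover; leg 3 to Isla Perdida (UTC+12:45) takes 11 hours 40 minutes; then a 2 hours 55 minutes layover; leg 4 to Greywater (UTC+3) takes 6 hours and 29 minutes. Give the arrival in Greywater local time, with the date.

11:06 AM on November 3

Convert departure to UTC: 5:10 PM − 4:30 = 12:40 PM UTC on Nov 1.
Add 2 hours 9 minutes leg 1 → 2:49 PM UTC.
Add 42 minutes layover in Brisbane → 3:31 PM UTC.
Add 15 hours 10 minutes leg 2 → 6:41 AM UTC (Nov 2).
Add 4 hours and 21 minutes layover in Marrick → 11:02 AM UTC.
Add 11 hours 40 minutes leg 3 → 10:42 PM UTC.
Add 2 hours and 55 minutes layover in Isla Perdida → 1:37 AM UTC (Nov 3).
Add 6 hours and 29 minutes leg 4 → 8:06 AM UTC.
Greywater is UTC+3:00, so local arrival = 8:06 AM + 3:00 = 11:06 AM on Nov 3.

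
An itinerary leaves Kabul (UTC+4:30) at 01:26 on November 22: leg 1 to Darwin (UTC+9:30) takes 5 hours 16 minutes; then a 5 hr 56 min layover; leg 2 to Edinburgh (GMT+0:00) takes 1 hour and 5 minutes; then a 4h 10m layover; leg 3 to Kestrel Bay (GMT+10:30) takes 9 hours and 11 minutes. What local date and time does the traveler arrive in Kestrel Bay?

Convert departure to UTC: 01:26 − 4:30 = 20:56 UTC on Nov 21.
Add 5 hours 16 minutes leg 1 → 02:12 UTC (Nov 22).
Add 5 hours 56 minutes layover in Darwin → 08:08 UTC.
Add 1 hour 5 minutes leg 2 → 09:13 UTC.
Add 4 hours and 10 minutes layover in Edinburgh → 13:23 UTC.
Add 9 hours 11 minutes leg 3 → 22:34 UTC.
Kestrel Bay is UTC+10:30, so local arrival = 22:34 + 10:30 = 09:04 on Nov 23.

09:04 on November 23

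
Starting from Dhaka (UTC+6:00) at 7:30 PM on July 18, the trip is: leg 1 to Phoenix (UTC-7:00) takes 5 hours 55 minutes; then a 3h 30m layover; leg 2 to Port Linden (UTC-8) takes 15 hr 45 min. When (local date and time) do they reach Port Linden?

6:40 AM on July 19

Convert departure to UTC: 7:30 PM − 6:00 = 1:30 PM UTC on Jul 18.
Add 5 hours and 55 minutes leg 1 → 7:25 PM UTC.
Add 3 hours and 30 minutes layover in Phoenix → 10:55 PM UTC.
Add 15 hours 45 minutes leg 2 → 2:40 PM UTC (Jul 19).
Port Linden is UTC−8:00, so local arrival = 2:40 PM − 8:00 = 6:40 AM on Jul 19.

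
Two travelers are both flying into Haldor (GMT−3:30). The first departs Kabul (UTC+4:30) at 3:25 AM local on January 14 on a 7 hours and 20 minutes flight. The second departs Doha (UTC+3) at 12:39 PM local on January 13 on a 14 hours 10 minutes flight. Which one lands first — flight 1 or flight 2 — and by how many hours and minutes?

the second, by 6 hours 26 minutes

Flight 1 in UTC: 3:25 AM − 4:30 = 10:55 PM on Jan 13.
+7 hours 20 minutes → arrive 6:15 AM UTC on Jan 14.
Flight 2 in UTC: 12:39 PM − 3:00 = 9:39 AM on Jan 13.
+14 hours 10 minutes → arrive 11:49 PM UTC on Jan 13.
Flight 2 lands earlier by 6 hours 26 minutes.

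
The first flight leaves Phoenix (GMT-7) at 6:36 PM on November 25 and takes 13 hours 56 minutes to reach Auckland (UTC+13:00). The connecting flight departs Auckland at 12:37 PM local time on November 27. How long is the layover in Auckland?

Convert departure to UTC: 6:36 PM + 7:00 = 1:36 AM UTC on Nov 26.
Add 13 hours and 56 minutes flight time → 3:32 PM UTC.
Auckland is UTC+13:00, so local arrival = 3:32 PM + 13:00 = 4:32 AM on Nov 27.
Layover = 12:37 PM − 4:32 AM = 8 hours 5 minutes.

8 hours 5 minutes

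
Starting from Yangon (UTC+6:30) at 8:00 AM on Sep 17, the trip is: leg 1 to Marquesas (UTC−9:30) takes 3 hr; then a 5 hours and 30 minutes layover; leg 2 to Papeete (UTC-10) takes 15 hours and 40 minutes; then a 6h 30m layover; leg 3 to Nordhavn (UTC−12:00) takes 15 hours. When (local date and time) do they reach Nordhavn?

Convert departure to UTC: 8:00 AM − 6:30 = 1:30 AM UTC on Sep 17.
Add 3 hours leg 1 → 4:30 AM UTC.
Add 5 hours 30 minutes layover in Marquesas → 10:00 AM UTC.
Add 15 hours and 40 minutes leg 2 → 1:40 AM UTC (Sep 18).
Add 6 hours and 30 minutes layover in Papeete → 8:10 AM UTC.
Add 15 hours leg 3 → 11:10 PM UTC.
Nordhavn is UTC−12:00, so local arrival = 11:10 PM − 12:00 = 11:10 AM on Sep 18.

11:10 AM on September 18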